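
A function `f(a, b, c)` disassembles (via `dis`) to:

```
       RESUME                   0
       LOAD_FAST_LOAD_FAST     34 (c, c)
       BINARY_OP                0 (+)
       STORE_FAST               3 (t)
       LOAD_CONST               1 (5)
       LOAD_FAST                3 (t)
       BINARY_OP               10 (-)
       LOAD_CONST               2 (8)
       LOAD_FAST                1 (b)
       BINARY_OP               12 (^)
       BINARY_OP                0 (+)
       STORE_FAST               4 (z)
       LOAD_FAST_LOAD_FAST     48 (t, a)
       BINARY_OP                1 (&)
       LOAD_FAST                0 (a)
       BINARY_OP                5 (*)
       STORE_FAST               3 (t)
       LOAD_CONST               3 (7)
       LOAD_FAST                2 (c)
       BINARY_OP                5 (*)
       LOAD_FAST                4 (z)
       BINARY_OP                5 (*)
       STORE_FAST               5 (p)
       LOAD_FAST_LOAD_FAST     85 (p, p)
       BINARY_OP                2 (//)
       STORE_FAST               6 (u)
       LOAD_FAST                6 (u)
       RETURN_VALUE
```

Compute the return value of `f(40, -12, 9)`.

1

LOAD_FAST_LOAD_FAST c,c → push 9,9. Stack: [9, 9]
BINARY_OP + → 9 + 9 = 18. Stack: [18]
STORE_FAST t → t=18. Stack: []
LOAD_CONST → push 5. Stack: [5]
LOAD_FAST t → push 18. Stack: [5, 18]
BINARY_OP - → 5 - 18 = -13. Stack: [-13]
LOAD_CONST → push 8. Stack: [-13, 8]
LOAD_FAST b → push -12. Stack: [-13, 8, -12]
BINARY_OP ^ → 8 ^ -12 = -4. Stack: [-13, -4]
BINARY_OP + → -13 + -4 = -17. Stack: [-17]
STORE_FAST z → z=-17. Stack: []
LOAD_FAST_LOAD_FAST t,a → push 18,40. Stack: [18, 40]
BINARY_OP & → 18 & 40 = 0. Stack: [0]
LOAD_FAST a → push 40. Stack: [0, 40]
BINARY_OP * → 0 * 40 = 0. Stack: [0]
STORE_FAST t → t=0. Stack: []
LOAD_CONST → push 7. Stack: [7]
LOAD_FAST c → push 9. Stack: [7, 9]
BINARY_OP * → 7 * 9 = 63. Stack: [63]
LOAD_FAST z → push -17. Stack: [63, -17]
BINARY_OP * → 63 * -17 = -1071. Stack: [-1071]
STORE_FAST p → p=-1071. Stack: []
LOAD_FAST_LOAD_FAST p,p → push -1071,-1071. Stack: [-1071, -1071]
BINARY_OP // → -1071 // -1071 = 1. Stack: [1]
STORE_FAST u → u=1. Stack: []
LOAD_FAST u → push 1. Stack: [1]
RETURN_VALUE → return 1.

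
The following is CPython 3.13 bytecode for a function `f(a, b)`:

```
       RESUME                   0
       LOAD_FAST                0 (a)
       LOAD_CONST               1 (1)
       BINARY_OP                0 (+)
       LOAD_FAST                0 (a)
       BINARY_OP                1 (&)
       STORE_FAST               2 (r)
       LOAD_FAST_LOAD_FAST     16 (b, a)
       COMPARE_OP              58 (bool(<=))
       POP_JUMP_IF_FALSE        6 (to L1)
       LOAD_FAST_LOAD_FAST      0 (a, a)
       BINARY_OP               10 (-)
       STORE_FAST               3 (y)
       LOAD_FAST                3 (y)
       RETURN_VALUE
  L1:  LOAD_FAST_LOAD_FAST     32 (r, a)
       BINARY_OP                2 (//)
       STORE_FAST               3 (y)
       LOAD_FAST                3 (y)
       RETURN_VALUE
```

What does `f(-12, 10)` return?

LOAD_FAST a → push -12. Stack: [-12]
LOAD_CONST → push 1. Stack: [-12, 1]
BINARY_OP + → -12 + 1 = -11. Stack: [-11]
LOAD_FAST a → push -12. Stack: [-11, -12]
BINARY_OP & → -11 & -12 = -12. Stack: [-12]
STORE_FAST r → r=-12. Stack: []
LOAD_FAST_LOAD_FAST b,a → push 10,-12. Stack: [10, -12]
COMPARE_OP bool(<=) → 10 vs -12 = False. Stack: [False]
POP_JUMP_IF_FALSE → pop False; jump. Stack: []
LOAD_FAST_LOAD_FAST r,a → push -12,-12. Stack: [-12, -12]
BINARY_OP // → -12 // -12 = 1. Stack: [1]
STORE_FAST y → y=1. Stack: []
LOAD_FAST y → push 1. Stack: [1]
RETURN_VALUE → return 1.

1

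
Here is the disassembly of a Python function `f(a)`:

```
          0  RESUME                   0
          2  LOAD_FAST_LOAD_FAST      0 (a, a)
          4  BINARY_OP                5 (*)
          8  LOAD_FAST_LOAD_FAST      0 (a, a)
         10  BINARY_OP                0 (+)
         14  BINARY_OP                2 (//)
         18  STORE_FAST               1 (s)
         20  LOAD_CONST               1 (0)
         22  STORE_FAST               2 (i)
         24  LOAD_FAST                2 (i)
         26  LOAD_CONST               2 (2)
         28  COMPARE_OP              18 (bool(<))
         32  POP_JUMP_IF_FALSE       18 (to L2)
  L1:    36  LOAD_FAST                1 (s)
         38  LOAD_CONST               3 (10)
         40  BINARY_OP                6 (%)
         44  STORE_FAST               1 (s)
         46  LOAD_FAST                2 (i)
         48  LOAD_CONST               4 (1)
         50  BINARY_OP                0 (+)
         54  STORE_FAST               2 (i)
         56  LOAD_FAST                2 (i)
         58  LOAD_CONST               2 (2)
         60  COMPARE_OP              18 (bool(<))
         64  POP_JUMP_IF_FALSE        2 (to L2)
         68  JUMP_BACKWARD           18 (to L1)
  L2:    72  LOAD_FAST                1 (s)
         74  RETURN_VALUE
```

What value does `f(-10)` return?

LOAD_FAST_LOAD_FAST a,a → push -10,-10. Stack: [-10, -10]
BINARY_OP * → -10 * -10 = 100. Stack: [100]
LOAD_FAST_LOAD_FAST a,a → push -10,-10. Stack: [100, -10, -10]
BINARY_OP + → -10 + -10 = -20. Stack: [100, -20]
BINARY_OP // → 100 // -20 = -5. Stack: [-5]
STORE_FAST s → s=-5. Stack: []
LOAD_CONST → push 0. Stack: [0]
STORE_FAST i → i=0. Stack: []
LOAD_FAST i → push 0. Stack: [0]
LOAD_CONST → push 2. Stack: [0, 2]
COMPARE_OP bool(<) → 0 vs 2 = True. Stack: [True]
POP_JUMP_IF_FALSE → pop True; no jump. Stack: []
LOAD_FAST s → push -5. Stack: [-5]
LOAD_CONST → push 10. Stack: [-5, 10]
BINARY_OP % → -5 % 10 = 5. Stack: [5]
STORE_FAST s → s=5. Stack: []
LOAD_FAST i → push 0. Stack: [0]
LOAD_CONST → push 1. Stack: [0, 1]
BINARY_OP + → 0 + 1 = 1. Stack: [1]
STORE_FAST i → i=1. Stack: []
LOAD_FAST i → push 1. Stack: [1]
LOAD_CONST → push 2. Stack: [1, 2]
COMPARE_OP bool(<) → 1 vs 2 = True. Stack: [True]
POP_JUMP_IF_FALSE → pop True; no jump. Stack: []
LOAD_FAST s → push 5. Stack: [5]
LOAD_CONST → push 10. Stack: [5, 10]
BINARY_OP % → 5 % 10 = 5. Stack: [5]
STORE_FAST s → s=5. Stack: []
LOAD_FAST i → push 1. Stack: [1]
LOAD_CONST → push 1. Stack: [1, 1]
BINARY_OP + → 1 + 1 = 2. Stack: [2]
STORE_FAST i → i=2. Stack: []
LOAD_FAST i → push 2. Stack: [2]
LOAD_CONST → push 2. Stack: [2, 2]
COMPARE_OP bool(<) → 2 vs 2 = False. Stack: [False]
POP_JUMP_IF_FALSE → pop False; jump. Stack: []
LOAD_FAST s → push 5. Stack: [5]
RETURN_VALUE → return 5.

5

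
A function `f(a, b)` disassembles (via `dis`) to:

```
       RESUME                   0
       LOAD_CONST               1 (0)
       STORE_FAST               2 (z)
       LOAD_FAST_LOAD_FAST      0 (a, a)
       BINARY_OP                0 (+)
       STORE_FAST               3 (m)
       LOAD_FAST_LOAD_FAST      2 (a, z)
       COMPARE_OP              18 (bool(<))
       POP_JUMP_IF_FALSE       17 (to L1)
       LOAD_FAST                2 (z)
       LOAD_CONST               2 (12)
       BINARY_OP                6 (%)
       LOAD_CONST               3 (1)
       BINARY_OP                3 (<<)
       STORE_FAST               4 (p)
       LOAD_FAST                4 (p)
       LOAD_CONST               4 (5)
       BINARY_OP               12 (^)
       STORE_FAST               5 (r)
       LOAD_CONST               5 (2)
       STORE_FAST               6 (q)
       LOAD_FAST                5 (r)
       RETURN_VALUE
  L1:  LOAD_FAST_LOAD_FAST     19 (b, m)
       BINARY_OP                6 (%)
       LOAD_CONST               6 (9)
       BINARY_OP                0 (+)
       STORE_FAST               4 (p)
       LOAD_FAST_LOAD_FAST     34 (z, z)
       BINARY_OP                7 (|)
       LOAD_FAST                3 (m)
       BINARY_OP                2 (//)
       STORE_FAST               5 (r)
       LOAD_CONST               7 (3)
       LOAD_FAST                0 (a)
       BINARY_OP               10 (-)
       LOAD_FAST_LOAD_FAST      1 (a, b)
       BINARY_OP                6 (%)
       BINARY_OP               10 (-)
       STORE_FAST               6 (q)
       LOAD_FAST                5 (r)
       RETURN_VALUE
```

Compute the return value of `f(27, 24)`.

LOAD_CONST → push 0. Stack: [0]
STORE_FAST z → z=0. Stack: []
LOAD_FAST_LOAD_FAST a,a → push 27,27. Stack: [27, 27]
BINARY_OP + → 27 + 27 = 54. Stack: [54]
STORE_FAST m → m=54. Stack: []
LOAD_FAST_LOAD_FAST a,z → push 27,0. Stack: [27, 0]
COMPARE_OP bool(<) → 27 vs 0 = False. Stack: [False]
POP_JUMP_IF_FALSE → pop False; jump. Stack: []
LOAD_FAST_LOAD_FAST b,m → push 24,54. Stack: [24, 54]
BINARY_OP % → 24 % 54 = 24. Stack: [24]
LOAD_CONST → push 9. Stack: [24, 9]
BINARY_OP + → 24 + 9 = 33. Stack: [33]
STORE_FAST p → p=33. Stack: []
LOAD_FAST_LOAD_FAST z,z → push 0,0. Stack: [0, 0]
BINARY_OP | → 0 | 0 = 0. Stack: [0]
LOAD_FAST m → push 54. Stack: [0, 54]
BINARY_OP // → 0 // 54 = 0. Stack: [0]
STORE_FAST r → r=0. Stack: []
LOAD_CONST → push 3. Stack: [3]
LOAD_FAST a → push 27. Stack: [3, 27]
BINARY_OP - → 3 - 27 = -24. Stack: [-24]
LOAD_FAST_LOAD_FAST a,b → push 27,24. Stack: [-24, 27, 24]
BINARY_OP % → 27 % 24 = 3. Stack: [-24, 3]
BINARY_OP - → -24 - 3 = -27. Stack: [-27]
STORE_FAST q → q=-27. Stack: []
LOAD_FAST r → push 0. Stack: [0]
RETURN_VALUE → return 0.

0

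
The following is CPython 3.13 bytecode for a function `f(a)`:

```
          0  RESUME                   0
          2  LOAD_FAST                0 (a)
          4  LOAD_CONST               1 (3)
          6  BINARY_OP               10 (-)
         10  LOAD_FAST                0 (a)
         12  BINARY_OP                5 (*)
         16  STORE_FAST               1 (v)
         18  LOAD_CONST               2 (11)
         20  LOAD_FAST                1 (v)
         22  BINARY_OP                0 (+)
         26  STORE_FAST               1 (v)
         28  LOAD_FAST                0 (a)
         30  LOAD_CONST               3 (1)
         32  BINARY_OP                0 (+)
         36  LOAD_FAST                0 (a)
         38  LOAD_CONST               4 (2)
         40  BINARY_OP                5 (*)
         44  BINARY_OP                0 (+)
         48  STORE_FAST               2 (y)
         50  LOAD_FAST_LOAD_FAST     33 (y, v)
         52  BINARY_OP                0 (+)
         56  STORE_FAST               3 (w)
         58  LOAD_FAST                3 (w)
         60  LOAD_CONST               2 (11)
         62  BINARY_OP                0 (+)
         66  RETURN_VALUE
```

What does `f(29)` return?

864

LOAD_FAST a → push 29. Stack: [29]
LOAD_CONST → push 3. Stack: [29, 3]
BINARY_OP - → 29 - 3 = 26. Stack: [26]
LOAD_FAST a → push 29. Stack: [26, 29]
BINARY_OP * → 26 * 29 = 754. Stack: [754]
STORE_FAST v → v=754. Stack: []
LOAD_CONST → push 11. Stack: [11]
LOAD_FAST v → push 754. Stack: [11, 754]
BINARY_OP + → 11 + 754 = 765. Stack: [765]
STORE_FAST v → v=765. Stack: []
LOAD_FAST a → push 29. Stack: [29]
LOAD_CONST → push 1. Stack: [29, 1]
BINARY_OP + → 29 + 1 = 30. Stack: [30]
LOAD_FAST a → push 29. Stack: [30, 29]
LOAD_CONST → push 2. Stack: [30, 29, 2]
BINARY_OP * → 29 * 2 = 58. Stack: [30, 58]
BINARY_OP + → 30 + 58 = 88. Stack: [88]
STORE_FAST y → y=88. Stack: []
LOAD_FAST_LOAD_FAST y,v → push 88,765. Stack: [88, 765]
BINARY_OP + → 88 + 765 = 853. Stack: [853]
STORE_FAST w → w=853. Stack: []
LOAD_FAST w → push 853. Stack: [853]
LOAD_CONST → push 11. Stack: [853, 11]
BINARY_OP + → 853 + 11 = 864. Stack: [864]
RETURN_VALUE → return 864.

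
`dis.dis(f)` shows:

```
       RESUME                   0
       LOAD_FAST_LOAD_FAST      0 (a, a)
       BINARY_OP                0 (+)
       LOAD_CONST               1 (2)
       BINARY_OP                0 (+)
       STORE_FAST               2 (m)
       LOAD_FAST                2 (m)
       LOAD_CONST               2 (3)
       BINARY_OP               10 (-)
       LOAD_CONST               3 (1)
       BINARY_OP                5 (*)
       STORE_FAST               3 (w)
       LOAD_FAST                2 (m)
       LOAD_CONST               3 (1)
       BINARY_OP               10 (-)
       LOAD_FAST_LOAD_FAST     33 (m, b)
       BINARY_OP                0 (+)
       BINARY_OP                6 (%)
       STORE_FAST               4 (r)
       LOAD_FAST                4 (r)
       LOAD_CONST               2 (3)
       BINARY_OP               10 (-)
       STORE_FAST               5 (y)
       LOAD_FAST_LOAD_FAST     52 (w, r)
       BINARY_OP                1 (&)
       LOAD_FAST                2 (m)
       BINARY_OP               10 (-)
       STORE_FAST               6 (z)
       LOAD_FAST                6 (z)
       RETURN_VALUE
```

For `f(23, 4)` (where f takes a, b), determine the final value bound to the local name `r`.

LOAD_FAST_LOAD_FAST a,a → push 23,23. Stack: [23, 23]
BINARY_OP + → 23 + 23 = 46. Stack: [46]
LOAD_CONST → push 2. Stack: [46, 2]
BINARY_OP + → 46 + 2 = 48. Stack: [48]
STORE_FAST m → m=48. Stack: []
LOAD_FAST m → push 48. Stack: [48]
LOAD_CONST → push 3. Stack: [48, 3]
BINARY_OP - → 48 - 3 = 45. Stack: [45]
LOAD_CONST → push 1. Stack: [45, 1]
BINARY_OP * → 45 * 1 = 45. Stack: [45]
STORE_FAST w → w=45. Stack: []
LOAD_FAST m → push 48. Stack: [48]
LOAD_CONST → push 1. Stack: [48, 1]
BINARY_OP - → 48 - 1 = 47. Stack: [47]
LOAD_FAST_LOAD_FAST m,b → push 48,4. Stack: [47, 48, 4]
BINARY_OP + → 48 + 4 = 52. Stack: [47, 52]
BINARY_OP % → 47 % 52 = 47. Stack: [47]
STORE_FAST r → r=47. Stack: []
LOAD_FAST r → push 47. Stack: [47]
LOAD_CONST → push 3. Stack: [47, 3]
BINARY_OP - → 47 - 3 = 44. Stack: [44]
STORE_FAST y → y=44. Stack: []
LOAD_FAST_LOAD_FAST w,r → push 45,47. Stack: [45, 47]
BINARY_OP & → 45 & 47 = 45. Stack: [45]
LOAD_FAST m → push 48. Stack: [45, 48]
BINARY_OP - → 45 - 48 = -3. Stack: [-3]
STORE_FAST z → z=-3. Stack: []
LOAD_FAST z → push -3. Stack: [-3]
RETURN_VALUE → return -3.

47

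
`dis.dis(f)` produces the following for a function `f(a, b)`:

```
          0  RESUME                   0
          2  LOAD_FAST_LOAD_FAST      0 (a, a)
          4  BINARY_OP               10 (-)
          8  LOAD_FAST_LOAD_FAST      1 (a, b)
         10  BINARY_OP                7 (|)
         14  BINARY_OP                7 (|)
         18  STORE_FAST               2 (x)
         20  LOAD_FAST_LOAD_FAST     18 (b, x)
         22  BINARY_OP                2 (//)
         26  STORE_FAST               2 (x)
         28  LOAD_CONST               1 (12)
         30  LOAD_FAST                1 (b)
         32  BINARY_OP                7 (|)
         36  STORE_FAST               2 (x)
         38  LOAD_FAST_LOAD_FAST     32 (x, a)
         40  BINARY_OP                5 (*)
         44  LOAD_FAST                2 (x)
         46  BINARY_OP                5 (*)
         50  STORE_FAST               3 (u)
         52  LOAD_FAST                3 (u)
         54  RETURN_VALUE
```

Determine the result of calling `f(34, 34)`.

71944

LOAD_FAST_LOAD_FAST a,a → push 34,34. Stack: [34, 34]
BINARY_OP - → 34 - 34 = 0. Stack: [0]
LOAD_FAST_LOAD_FAST a,b → push 34,34. Stack: [0, 34, 34]
BINARY_OP | → 34 | 34 = 34. Stack: [0, 34]
BINARY_OP | → 0 | 34 = 34. Stack: [34]
STORE_FAST x → x=34. Stack: []
LOAD_FAST_LOAD_FAST b,x → push 34,34. Stack: [34, 34]
BINARY_OP // → 34 // 34 = 1. Stack: [1]
STORE_FAST x → x=1. Stack: []
LOAD_CONST → push 12. Stack: [12]
LOAD_FAST b → push 34. Stack: [12, 34]
BINARY_OP | → 12 | 34 = 46. Stack: [46]
STORE_FAST x → x=46. Stack: []
LOAD_FAST_LOAD_FAST x,a → push 46,34. Stack: [46, 34]
BINARY_OP * → 46 * 34 = 1564. Stack: [1564]
LOAD_FAST x → push 46. Stack: [1564, 46]
BINARY_OP * → 1564 * 46 = 71944. Stack: [71944]
STORE_FAST u → u=71944. Stack: []
LOAD_FAST u → push 71944. Stack: [71944]
RETURN_VALUE → return 71944.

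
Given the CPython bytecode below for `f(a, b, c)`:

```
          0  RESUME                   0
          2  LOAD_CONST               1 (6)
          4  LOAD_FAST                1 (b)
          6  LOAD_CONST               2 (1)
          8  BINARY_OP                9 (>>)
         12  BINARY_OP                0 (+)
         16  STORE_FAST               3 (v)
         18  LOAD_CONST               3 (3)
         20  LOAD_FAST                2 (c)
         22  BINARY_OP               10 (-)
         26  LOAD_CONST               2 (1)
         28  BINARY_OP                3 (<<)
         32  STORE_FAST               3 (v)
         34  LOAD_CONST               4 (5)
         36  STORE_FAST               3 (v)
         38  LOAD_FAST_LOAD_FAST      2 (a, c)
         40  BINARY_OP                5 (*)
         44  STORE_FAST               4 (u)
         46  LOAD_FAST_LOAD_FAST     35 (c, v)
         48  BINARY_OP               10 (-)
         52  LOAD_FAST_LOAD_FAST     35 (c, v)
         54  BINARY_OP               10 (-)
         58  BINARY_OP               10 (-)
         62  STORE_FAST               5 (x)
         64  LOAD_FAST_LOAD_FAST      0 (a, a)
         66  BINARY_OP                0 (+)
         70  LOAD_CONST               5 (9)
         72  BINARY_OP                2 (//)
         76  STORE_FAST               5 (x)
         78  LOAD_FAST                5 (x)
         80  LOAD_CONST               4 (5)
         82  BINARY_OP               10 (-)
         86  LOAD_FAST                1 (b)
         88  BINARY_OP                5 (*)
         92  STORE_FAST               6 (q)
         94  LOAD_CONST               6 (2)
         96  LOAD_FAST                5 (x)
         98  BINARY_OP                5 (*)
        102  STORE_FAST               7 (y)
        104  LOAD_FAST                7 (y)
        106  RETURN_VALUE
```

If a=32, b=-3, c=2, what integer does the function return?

LOAD_CONST → push 6. Stack: [6]
LOAD_FAST b → push -3. Stack: [6, -3]
LOAD_CONST → push 1. Stack: [6, -3, 1]
BINARY_OP >> → -3 >> 1 = -2. Stack: [6, -2]
BINARY_OP + → 6 + -2 = 4. Stack: [4]
STORE_FAST v → v=4. Stack: []
LOAD_CONST → push 3. Stack: [3]
LOAD_FAST c → push 2. Stack: [3, 2]
BINARY_OP - → 3 - 2 = 1. Stack: [1]
LOAD_CONST → push 1. Stack: [1, 1]
BINARY_OP << → 1 << 1 = 2. Stack: [2]
STORE_FAST v → v=2. Stack: []
LOAD_CONST → push 5. Stack: [5]
STORE_FAST v → v=5. Stack: []
LOAD_FAST_LOAD_FAST a,c → push 32,2. Stack: [32, 2]
BINARY_OP * → 32 * 2 = 64. Stack: [64]
STORE_FAST u → u=64. Stack: []
LOAD_FAST_LOAD_FAST c,v → push 2,5. Stack: [2, 5]
BINARY_OP - → 2 - 5 = -3. Stack: [-3]
LOAD_FAST_LOAD_FAST c,v → push 2,5. Stack: [-3, 2, 5]
BINARY_OP - → 2 - 5 = -3. Stack: [-3, -3]
BINARY_OP - → -3 - -3 = 0. Stack: [0]
STORE_FAST x → x=0. Stack: []
LOAD_FAST_LOAD_FAST a,a → push 32,32. Stack: [32, 32]
BINARY_OP + → 32 + 32 = 64. Stack: [64]
LOAD_CONST → push 9. Stack: [64, 9]
BINARY_OP // → 64 // 9 = 7. Stack: [7]
STORE_FAST x → x=7. Stack: []
LOAD_FAST x → push 7. Stack: [7]
LOAD_CONST → push 5. Stack: [7, 5]
BINARY_OP - → 7 - 5 = 2. Stack: [2]
LOAD_FAST b → push -3. Stack: [2, -3]
BINARY_OP * → 2 * -3 = -6. Stack: [-6]
STORE_FAST q → q=-6. Stack: []
LOAD_CONST → push 2. Stack: [2]
LOAD_FAST x → push 7. Stack: [2, 7]
BINARY_OP * → 2 * 7 = 14. Stack: [14]
STORE_FAST y → y=14. Stack: []
LOAD_FAST y → push 14. Stack: [14]
RETURN_VALUE → return 14.

14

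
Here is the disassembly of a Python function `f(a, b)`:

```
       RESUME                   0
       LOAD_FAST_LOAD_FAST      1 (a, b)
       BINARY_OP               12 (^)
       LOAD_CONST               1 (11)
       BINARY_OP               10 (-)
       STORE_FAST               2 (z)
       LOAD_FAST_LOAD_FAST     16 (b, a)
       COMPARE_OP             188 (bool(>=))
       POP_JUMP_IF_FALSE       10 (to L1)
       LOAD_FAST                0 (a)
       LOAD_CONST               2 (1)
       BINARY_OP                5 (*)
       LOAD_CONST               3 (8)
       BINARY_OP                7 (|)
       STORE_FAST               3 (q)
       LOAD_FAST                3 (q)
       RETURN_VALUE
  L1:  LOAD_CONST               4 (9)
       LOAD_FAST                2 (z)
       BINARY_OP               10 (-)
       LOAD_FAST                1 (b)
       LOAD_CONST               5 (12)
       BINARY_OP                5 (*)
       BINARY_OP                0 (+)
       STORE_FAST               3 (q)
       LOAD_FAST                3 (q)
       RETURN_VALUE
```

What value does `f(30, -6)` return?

-24

LOAD_FAST_LOAD_FAST a,b → push 30,-6. Stack: [30, -6]
BINARY_OP ^ → 30 ^ -6 = -28. Stack: [-28]
LOAD_CONST → push 11. Stack: [-28, 11]
BINARY_OP - → -28 - 11 = -39. Stack: [-39]
STORE_FAST z → z=-39. Stack: []
LOAD_FAST_LOAD_FAST b,a → push -6,30. Stack: [-6, 30]
COMPARE_OP bool(>=) → -6 vs 30 = False. Stack: [False]
POP_JUMP_IF_FALSE → pop False; jump. Stack: []
LOAD_CONST → push 9. Stack: [9]
LOAD_FAST z → push -39. Stack: [9, -39]
BINARY_OP - → 9 - -39 = 48. Stack: [48]
LOAD_FAST b → push -6. Stack: [48, -6]
LOAD_CONST → push 12. Stack: [48, -6, 12]
BINARY_OP * → -6 * 12 = -72. Stack: [48, -72]
BINARY_OP + → 48 + -72 = -24. Stack: [-24]
STORE_FAST q → q=-24. Stack: []
LOAD_FAST q → push -24. Stack: [-24]
RETURN_VALUE → return -24.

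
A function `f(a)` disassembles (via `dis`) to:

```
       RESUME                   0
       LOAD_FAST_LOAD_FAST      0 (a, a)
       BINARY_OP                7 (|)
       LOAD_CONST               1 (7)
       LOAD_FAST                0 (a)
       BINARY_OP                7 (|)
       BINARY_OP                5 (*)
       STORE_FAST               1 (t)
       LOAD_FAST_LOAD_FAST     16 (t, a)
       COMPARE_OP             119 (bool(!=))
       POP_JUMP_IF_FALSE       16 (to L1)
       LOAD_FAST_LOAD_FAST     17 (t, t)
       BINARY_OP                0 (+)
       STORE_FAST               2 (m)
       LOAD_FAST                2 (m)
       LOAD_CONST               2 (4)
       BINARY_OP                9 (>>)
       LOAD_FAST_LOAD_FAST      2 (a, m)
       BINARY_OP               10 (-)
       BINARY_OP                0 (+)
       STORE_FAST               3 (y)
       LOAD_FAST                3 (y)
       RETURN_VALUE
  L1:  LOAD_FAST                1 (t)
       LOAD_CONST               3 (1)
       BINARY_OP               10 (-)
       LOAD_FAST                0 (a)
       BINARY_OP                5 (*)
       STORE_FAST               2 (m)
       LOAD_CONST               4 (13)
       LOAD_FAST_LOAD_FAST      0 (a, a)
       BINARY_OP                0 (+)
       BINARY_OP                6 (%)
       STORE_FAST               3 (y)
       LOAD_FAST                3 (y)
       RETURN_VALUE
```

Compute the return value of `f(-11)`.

-197

LOAD_FAST_LOAD_FAST a,a → push -11,-11. Stack: [-11, -11]
BINARY_OP | → -11 | -11 = -11. Stack: [-11]
LOAD_CONST → push 7. Stack: [-11, 7]
LOAD_FAST a → push -11. Stack: [-11, 7, -11]
BINARY_OP | → 7 | -11 = -9. Stack: [-11, -9]
BINARY_OP * → -11 * -9 = 99. Stack: [99]
STORE_FAST t → t=99. Stack: []
LOAD_FAST_LOAD_FAST t,a → push 99,-11. Stack: [99, -11]
COMPARE_OP bool(!=) → 99 vs -11 = True. Stack: [True]
POP_JUMP_IF_FALSE → pop True; no jump. Stack: []
LOAD_FAST_LOAD_FAST t,t → push 99,99. Stack: [99, 99]
BINARY_OP + → 99 + 99 = 198. Stack: [198]
STORE_FAST m → m=198. Stack: []
LOAD_FAST m → push 198. Stack: [198]
LOAD_CONST → push 4. Stack: [198, 4]
BINARY_OP >> → 198 >> 4 = 12. Stack: [12]
LOAD_FAST_LOAD_FAST a,m → push -11,198. Stack: [12, -11, 198]
BINARY_OP - → -11 - 198 = -209. Stack: [12, -209]
BINARY_OP + → 12 + -209 = -197. Stack: [-197]
STORE_FAST y → y=-197. Stack: []
LOAD_FAST y → push -197. Stack: [-197]
RETURN_VALUE → return -197.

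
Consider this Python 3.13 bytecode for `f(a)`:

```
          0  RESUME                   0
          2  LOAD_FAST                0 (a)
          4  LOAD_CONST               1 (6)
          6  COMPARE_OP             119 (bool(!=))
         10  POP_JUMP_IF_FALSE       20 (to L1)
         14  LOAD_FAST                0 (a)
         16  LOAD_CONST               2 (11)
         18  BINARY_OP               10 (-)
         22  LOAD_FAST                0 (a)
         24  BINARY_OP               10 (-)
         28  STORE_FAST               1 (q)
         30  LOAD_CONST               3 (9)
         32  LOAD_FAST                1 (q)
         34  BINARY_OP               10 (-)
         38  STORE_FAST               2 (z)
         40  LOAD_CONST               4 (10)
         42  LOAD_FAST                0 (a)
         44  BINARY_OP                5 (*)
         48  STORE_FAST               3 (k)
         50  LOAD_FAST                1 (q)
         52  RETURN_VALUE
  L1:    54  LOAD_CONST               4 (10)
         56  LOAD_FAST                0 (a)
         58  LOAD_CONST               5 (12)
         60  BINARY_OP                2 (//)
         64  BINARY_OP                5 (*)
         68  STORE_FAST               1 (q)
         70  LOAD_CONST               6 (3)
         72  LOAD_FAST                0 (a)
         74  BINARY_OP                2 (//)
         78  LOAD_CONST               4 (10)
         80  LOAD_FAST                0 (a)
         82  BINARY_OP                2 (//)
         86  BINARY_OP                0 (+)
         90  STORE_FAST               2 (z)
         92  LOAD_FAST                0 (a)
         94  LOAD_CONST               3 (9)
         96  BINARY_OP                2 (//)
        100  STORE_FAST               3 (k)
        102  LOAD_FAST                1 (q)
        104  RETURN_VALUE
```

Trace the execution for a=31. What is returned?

LOAD_FAST a → push 31. Stack: [31]
LOAD_CONST → push 6. Stack: [31, 6]
COMPARE_OP bool(!=) → 31 vs 6 = True. Stack: [True]
POP_JUMP_IF_FALSE → pop True; no jump. Stack: []
LOAD_FAST a → push 31. Stack: [31]
LOAD_CONST → push 11. Stack: [31, 11]
BINARY_OP - → 31 - 11 = 20. Stack: [20]
LOAD_FAST a → push 31. Stack: [20, 31]
BINARY_OP - → 20 - 31 = -11. Stack: [-11]
STORE_FAST q → q=-11. Stack: []
LOAD_CONST → push 9. Stack: [9]
LOAD_FAST q → push -11. Stack: [9, -11]
BINARY_OP - → 9 - -11 = 20. Stack: [20]
STORE_FAST z → z=20. Stack: []
LOAD_CONST → push 10. Stack: [10]
LOAD_FAST a → push 31. Stack: [10, 31]
BINARY_OP * → 10 * 31 = 310. Stack: [310]
STORE_FAST k → k=310. Stack: []
LOAD_FAST q → push -11. Stack: [-11]
RETURN_VALUE → return -11.

-11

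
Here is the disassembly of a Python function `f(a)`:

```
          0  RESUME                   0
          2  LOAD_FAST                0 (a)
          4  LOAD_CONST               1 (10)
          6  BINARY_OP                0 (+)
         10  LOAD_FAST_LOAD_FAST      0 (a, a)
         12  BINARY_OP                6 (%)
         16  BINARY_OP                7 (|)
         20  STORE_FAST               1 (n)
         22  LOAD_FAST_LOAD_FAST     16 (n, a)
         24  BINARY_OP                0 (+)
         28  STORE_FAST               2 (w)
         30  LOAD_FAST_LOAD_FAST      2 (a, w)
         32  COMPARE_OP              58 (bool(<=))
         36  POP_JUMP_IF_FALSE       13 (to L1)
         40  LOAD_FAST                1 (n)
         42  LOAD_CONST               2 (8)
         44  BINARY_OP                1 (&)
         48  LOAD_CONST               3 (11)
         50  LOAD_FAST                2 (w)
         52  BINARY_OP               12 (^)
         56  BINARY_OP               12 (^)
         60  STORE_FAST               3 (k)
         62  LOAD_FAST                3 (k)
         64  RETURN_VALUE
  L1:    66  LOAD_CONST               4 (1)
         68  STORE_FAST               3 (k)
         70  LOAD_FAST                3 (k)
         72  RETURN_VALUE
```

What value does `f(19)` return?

LOAD_FAST a → push 19. Stack: [19]
LOAD_CONST → push 10. Stack: [19, 10]
BINARY_OP + → 19 + 10 = 29. Stack: [29]
LOAD_FAST_LOAD_FAST a,a → push 19,19. Stack: [29, 19, 19]
BINARY_OP % → 19 % 19 = 0. Stack: [29, 0]
BINARY_OP | → 29 | 0 = 29. Stack: [29]
STORE_FAST n → n=29. Stack: []
LOAD_FAST_LOAD_FAST n,a → push 29,19. Stack: [29, 19]
BINARY_OP + → 29 + 19 = 48. Stack: [48]
STORE_FAST w → w=48. Stack: []
LOAD_FAST_LOAD_FAST a,w → push 19,48. Stack: [19, 48]
COMPARE_OP bool(<=) → 19 vs 48 = True. Stack: [True]
POP_JUMP_IF_FALSE → pop True; no jump. Stack: []
LOAD_FAST n → push 29. Stack: [29]
LOAD_CONST → push 8. Stack: [29, 8]
BINARY_OP & → 29 & 8 = 8. Stack: [8]
LOAD_CONST → push 11. Stack: [8, 11]
LOAD_FAST w → push 48. Stack: [8, 11, 48]
BINARY_OP ^ → 11 ^ 48 = 59. Stack: [8, 59]
BINARY_OP ^ → 8 ^ 59 = 51. Stack: [51]
STORE_FAST k → k=51. Stack: []
LOAD_FAST k → push 51. Stack: [51]
RETURN_VALUE → return 51.

51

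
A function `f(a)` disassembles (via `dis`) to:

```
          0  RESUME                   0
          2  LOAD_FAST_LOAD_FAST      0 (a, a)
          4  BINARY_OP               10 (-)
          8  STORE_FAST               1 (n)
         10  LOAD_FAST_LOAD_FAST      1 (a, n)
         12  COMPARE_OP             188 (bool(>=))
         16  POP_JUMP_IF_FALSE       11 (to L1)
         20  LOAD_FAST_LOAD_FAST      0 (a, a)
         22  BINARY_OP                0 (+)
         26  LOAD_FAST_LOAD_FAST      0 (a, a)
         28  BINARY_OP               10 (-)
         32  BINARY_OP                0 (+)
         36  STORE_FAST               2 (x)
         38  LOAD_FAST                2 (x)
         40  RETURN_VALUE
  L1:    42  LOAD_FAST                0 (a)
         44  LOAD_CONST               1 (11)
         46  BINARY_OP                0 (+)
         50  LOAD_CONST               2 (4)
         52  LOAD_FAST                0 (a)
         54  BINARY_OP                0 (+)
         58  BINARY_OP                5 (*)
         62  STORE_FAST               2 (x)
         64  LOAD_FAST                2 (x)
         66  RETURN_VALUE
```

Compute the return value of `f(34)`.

LOAD_FAST_LOAD_FAST a,a → push 34,34. Stack: [34, 34]
BINARY_OP - → 34 - 34 = 0. Stack: [0]
STORE_FAST n → n=0. Stack: []
LOAD_FAST_LOAD_FAST a,n → push 34,0. Stack: [34, 0]
COMPARE_OP bool(>=) → 34 vs 0 = True. Stack: [True]
POP_JUMP_IF_FALSE → pop True; no jump. Stack: []
LOAD_FAST_LOAD_FAST a,a → push 34,34. Stack: [34, 34]
BINARY_OP + → 34 + 34 = 68. Stack: [68]
LOAD_FAST_LOAD_FAST a,a → push 34,34. Stack: [68, 34, 34]
BINARY_OP - → 34 - 34 = 0. Stack: [68, 0]
BINARY_OP + → 68 + 0 = 68. Stack: [68]
STORE_FAST x → x=68. Stack: []
LOAD_FAST x → push 68. Stack: [68]
RETURN_VALUE → return 68.

68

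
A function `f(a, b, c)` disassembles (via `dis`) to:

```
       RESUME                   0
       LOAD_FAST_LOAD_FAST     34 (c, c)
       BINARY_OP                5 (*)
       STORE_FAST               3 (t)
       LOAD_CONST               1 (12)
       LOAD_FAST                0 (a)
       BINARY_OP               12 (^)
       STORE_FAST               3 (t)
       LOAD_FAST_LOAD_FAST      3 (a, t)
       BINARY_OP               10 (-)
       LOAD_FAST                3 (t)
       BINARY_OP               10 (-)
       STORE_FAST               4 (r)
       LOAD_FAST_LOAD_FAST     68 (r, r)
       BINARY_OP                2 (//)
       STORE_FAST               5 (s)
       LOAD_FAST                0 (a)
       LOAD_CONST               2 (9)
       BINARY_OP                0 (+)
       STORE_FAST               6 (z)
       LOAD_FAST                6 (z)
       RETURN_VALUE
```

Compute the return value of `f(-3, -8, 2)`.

6

LOAD_FAST_LOAD_FAST c,c → push 2,2. Stack: [2, 2]
BINARY_OP * → 2 * 2 = 4. Stack: [4]
STORE_FAST t → t=4. Stack: []
LOAD_CONST → push 12. Stack: [12]
LOAD_FAST a → push -3. Stack: [12, -3]
BINARY_OP ^ → 12 ^ -3 = -15. Stack: [-15]
STORE_FAST t → t=-15. Stack: []
LOAD_FAST_LOAD_FAST a,t → push -3,-15. Stack: [-3, -15]
BINARY_OP - → -3 - -15 = 12. Stack: [12]
LOAD_FAST t → push -15. Stack: [12, -15]
BINARY_OP - → 12 - -15 = 27. Stack: [27]
STORE_FAST r → r=27. Stack: []
LOAD_FAST_LOAD_FAST r,r → push 27,27. Stack: [27, 27]
BINARY_OP // → 27 // 27 = 1. Stack: [1]
STORE_FAST s → s=1. Stack: []
LOAD_FAST a → push -3. Stack: [-3]
LOAD_CONST → push 9. Stack: [-3, 9]
BINARY_OP + → -3 + 9 = 6. Stack: [6]
STORE_FAST z → z=6. Stack: []
LOAD_FAST z → push 6. Stack: [6]
RETURN_VALUE → return 6.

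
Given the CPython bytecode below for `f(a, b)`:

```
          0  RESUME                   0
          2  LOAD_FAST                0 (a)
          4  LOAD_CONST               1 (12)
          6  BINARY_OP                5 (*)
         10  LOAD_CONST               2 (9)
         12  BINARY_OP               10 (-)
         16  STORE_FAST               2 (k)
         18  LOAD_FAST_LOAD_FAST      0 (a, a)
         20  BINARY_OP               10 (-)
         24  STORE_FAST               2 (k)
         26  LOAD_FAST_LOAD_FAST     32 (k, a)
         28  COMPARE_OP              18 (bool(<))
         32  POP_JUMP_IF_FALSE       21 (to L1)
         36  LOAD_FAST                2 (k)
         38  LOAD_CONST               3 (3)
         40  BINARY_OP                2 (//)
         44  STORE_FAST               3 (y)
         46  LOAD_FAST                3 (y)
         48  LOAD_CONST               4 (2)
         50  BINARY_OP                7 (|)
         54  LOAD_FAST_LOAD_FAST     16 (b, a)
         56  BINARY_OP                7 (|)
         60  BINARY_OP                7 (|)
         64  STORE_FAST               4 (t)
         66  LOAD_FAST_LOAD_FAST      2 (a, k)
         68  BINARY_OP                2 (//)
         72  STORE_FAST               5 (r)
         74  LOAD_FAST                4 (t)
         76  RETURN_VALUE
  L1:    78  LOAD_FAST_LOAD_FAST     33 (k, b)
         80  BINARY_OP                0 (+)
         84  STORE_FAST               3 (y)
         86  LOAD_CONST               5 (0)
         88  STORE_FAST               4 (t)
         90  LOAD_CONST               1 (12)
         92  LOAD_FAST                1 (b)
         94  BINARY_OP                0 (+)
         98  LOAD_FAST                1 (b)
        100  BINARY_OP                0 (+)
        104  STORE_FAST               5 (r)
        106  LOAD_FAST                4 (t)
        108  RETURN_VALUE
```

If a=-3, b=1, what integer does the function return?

LOAD_FAST a → push -3. Stack: [-3]
LOAD_CONST → push 12. Stack: [-3, 12]
BINARY_OP * → -3 * 12 = -36. Stack: [-36]
LOAD_CONST → push 9. Stack: [-36, 9]
BINARY_OP - → -36 - 9 = -45. Stack: [-45]
STORE_FAST k → k=-45. Stack: []
LOAD_FAST_LOAD_FAST a,a → push -3,-3. Stack: [-3, -3]
BINARY_OP - → -3 - -3 = 0. Stack: [0]
STORE_FAST k → k=0. Stack: []
LOAD_FAST_LOAD_FAST k,a → push 0,-3. Stack: [0, -3]
COMPARE_OP bool(<) → 0 vs -3 = False. Stack: [False]
POP_JUMP_IF_FALSE → pop False; jump. Stack: []
LOAD_FAST_LOAD_FAST k,b → push 0,1. Stack: [0, 1]
BINARY_OP + → 0 + 1 = 1. Stack: [1]
STORE_FAST y → y=1. Stack: []
LOAD_CONST → push 0. Stack: [0]
STORE_FAST t → t=0. Stack: []
LOAD_CONST → push 12. Stack: [12]
LOAD_FAST b → push 1. Stack: [12, 1]
BINARY_OP + → 12 + 1 = 13. Stack: [13]
LOAD_FAST b → push 1. Stack: [13, 1]
BINARY_OP + → 13 + 1 = 14. Stack: [14]
STORE_FAST r → r=14. Stack: []
LOAD_FAST t → push 0. Stack: [0]
RETURN_VALUE → return 0.

0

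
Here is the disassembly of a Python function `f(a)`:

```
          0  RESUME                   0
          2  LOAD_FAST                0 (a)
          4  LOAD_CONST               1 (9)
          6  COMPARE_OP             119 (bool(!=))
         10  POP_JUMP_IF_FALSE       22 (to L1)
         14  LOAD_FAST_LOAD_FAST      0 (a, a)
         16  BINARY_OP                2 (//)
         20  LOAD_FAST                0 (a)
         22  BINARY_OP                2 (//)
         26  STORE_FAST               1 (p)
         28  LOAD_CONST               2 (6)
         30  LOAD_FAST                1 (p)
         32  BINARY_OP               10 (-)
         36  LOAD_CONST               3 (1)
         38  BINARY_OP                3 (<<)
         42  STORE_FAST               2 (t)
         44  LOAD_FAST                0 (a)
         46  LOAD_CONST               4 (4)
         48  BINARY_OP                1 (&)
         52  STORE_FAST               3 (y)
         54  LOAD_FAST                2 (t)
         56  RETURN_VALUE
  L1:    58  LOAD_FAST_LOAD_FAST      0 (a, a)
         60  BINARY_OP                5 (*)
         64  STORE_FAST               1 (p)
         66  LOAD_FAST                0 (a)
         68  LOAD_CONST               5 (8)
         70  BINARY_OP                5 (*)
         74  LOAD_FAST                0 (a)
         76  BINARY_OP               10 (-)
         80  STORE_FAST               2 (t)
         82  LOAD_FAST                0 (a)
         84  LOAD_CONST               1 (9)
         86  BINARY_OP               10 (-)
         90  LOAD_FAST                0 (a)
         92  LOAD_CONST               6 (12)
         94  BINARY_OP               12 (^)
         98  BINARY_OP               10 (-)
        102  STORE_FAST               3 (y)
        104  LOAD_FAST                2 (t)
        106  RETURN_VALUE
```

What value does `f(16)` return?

12

LOAD_FAST a → push 16. Stack: [16]
LOAD_CONST → push 9. Stack: [16, 9]
COMPARE_OP bool(!=) → 16 vs 9 = True. Stack: [True]
POP_JUMP_IF_FALSE → pop True; no jump. Stack: []
LOAD_FAST_LOAD_FAST a,a → push 16,16. Stack: [16, 16]
BINARY_OP // → 16 // 16 = 1. Stack: [1]
LOAD_FAST a → push 16. Stack: [1, 16]
BINARY_OP // → 1 // 16 = 0. Stack: [0]
STORE_FAST p → p=0. Stack: []
LOAD_CONST → push 6. Stack: [6]
LOAD_FAST p → push 0. Stack: [6, 0]
BINARY_OP - → 6 - 0 = 6. Stack: [6]
LOAD_CONST → push 1. Stack: [6, 1]
BINARY_OP << → 6 << 1 = 12. Stack: [12]
STORE_FAST t → t=12. Stack: []
LOAD_FAST a → push 16. Stack: [16]
LOAD_CONST → push 4. Stack: [16, 4]
BINARY_OP & → 16 & 4 = 0. Stack: [0]
STORE_FAST y → y=0. Stack: []
LOAD_FAST t → push 12. Stack: [12]
RETURN_VALUE → return 12.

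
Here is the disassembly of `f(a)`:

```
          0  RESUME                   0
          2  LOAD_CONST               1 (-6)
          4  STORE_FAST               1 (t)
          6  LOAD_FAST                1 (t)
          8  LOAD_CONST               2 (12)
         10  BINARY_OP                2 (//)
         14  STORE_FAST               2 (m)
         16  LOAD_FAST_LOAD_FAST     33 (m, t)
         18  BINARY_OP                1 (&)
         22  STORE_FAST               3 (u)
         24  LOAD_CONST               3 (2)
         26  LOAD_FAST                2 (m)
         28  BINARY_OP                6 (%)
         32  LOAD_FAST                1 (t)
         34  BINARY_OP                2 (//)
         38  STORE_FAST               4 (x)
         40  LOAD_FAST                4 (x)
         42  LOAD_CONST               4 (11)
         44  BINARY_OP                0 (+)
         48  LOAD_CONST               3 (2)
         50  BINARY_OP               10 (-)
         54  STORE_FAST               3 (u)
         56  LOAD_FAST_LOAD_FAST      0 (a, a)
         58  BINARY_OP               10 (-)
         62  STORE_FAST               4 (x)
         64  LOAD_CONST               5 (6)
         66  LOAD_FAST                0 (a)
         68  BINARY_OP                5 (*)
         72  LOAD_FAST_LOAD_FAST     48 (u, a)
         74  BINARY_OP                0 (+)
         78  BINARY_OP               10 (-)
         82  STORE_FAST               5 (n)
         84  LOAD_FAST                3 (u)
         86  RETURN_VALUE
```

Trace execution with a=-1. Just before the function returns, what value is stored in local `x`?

LOAD_CONST → push -6. Stack: [-6]
STORE_FAST t → t=-6. Stack: []
LOAD_FAST t → push -6. Stack: [-6]
LOAD_CONST → push 12. Stack: [-6, 12]
BINARY_OP // → -6 // 12 = -1. Stack: [-1]
STORE_FAST m → m=-1. Stack: []
LOAD_FAST_LOAD_FAST m,t → push -1,-6. Stack: [-1, -6]
BINARY_OP & → -1 & -6 = -6. Stack: [-6]
STORE_FAST u → u=-6. Stack: []
LOAD_CONST → push 2. Stack: [2]
LOAD_FAST m → push -1. Stack: [2, -1]
BINARY_OP % → 2 % -1 = 0. Stack: [0]
LOAD_FAST t → push -6. Stack: [0, -6]
BINARY_OP // → 0 // -6 = 0. Stack: [0]
STORE_FAST x → x=0. Stack: []
LOAD_FAST x → push 0. Stack: [0]
LOAD_CONST → push 11. Stack: [0, 11]
BINARY_OP + → 0 + 11 = 11. Stack: [11]
LOAD_CONST → push 2. Stack: [11, 2]
BINARY_OP - → 11 - 2 = 9. Stack: [9]
STORE_FAST u → u=9. Stack: []
LOAD_FAST_LOAD_FAST a,a → push -1,-1. Stack: [-1, -1]
BINARY_OP - → -1 - -1 = 0. Stack: [0]
STORE_FAST x → x=0. Stack: []
LOAD_CONST → push 6. Stack: [6]
LOAD_FAST a → push -1. Stack: [6, -1]
BINARY_OP * → 6 * -1 = -6. Stack: [-6]
LOAD_FAST_LOAD_FAST u,a → push 9,-1. Stack: [-6, 9, -1]
BINARY_OP + → 9 + -1 = 8. Stack: [-6, 8]
BINARY_OP - → -6 - 8 = -14. Stack: [-14]
STORE_FAST n → n=-14. Stack: []
LOAD_FAST u → push 9. Stack: [9]
RETURN_VALUE → return 9.

0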